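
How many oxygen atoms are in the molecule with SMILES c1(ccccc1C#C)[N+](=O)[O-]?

2

The symbol for oxygen appears 2 times in the SMILES.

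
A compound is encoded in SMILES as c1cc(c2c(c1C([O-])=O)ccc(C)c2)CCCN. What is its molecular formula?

C15H16NO2-

Heavy atoms from the SMILES: 15 C, 1 N, 2 O.
Implicit hydrogens by atom environment:
  5 × C (aromatic): 1 H each → 5
  5 × C (aromatic): no H
  3 × C: 2 H each → 6
  1 × C: 3 H
  1 × C: no H
  1 × N: 2 H
  1 × O: no H
  1 × O (charge -1): no H
  Total hydrogens = 16.
Net charge -1.
Molecular formula: C15H16NO2-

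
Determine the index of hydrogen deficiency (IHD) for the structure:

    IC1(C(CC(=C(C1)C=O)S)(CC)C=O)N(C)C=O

Molecular formula from the SMILES: C12H16INO3S.
DoU = (2C + 2 + N − H − X)/2 = (2·12 + 2 + 1 − 16 − 1)/2 = 10/2 = 5.
(Structurally: 1 ring(s) + 4 π bond(s) = 5.)

5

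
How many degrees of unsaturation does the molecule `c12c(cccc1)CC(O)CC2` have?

5

Molecular formula from the SMILES: C10H12O.
DoU = (2C + 2 + N − H − X)/2 = (2·10 + 2 + 0 − 12 − 0)/2 = 10/2 = 5.
(Structurally: 2 ring(s) + 3 π bond(s) = 5.)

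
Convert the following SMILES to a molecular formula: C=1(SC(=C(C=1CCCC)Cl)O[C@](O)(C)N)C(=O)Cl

C11H15Cl2NO3S

Heavy atoms from the SMILES: 11 C, 2 Cl, 1 N, 3 O, 1 S.
Implicit hydrogens by atom environment:
  4 × C (aromatic): no H
  3 × C: 2 H each → 6
  2 × C: 3 H each → 6
  2 × C: no H
  2 × Cl: no H
  2 × O: no H
  1 × N: 2 H
  1 × O: 1 H
  1 × S (aromatic): no H
  Total hydrogens = 15.
Molecular formula: C11H15Cl2NO3S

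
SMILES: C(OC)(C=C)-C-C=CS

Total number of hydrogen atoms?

12

Hydrogens are implicit in SMILES; fill each atom to its normal valence:
  4 × C: 1 H each → 4
  2 × C: 2 H each → 4
  1 × C: 3 H
  1 × O: no H
  1 × S: 1 H
  Total hydrogens = 12.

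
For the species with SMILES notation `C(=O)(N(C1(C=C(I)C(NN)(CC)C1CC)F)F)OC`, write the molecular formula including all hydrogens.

C11H18F2IN3O2

Heavy atoms from the SMILES: 11 C, 2 F, 1 I, 3 N, 2 O.
Implicit hydrogens by atom environment:
  4 × C: no H
  3 × C: 3 H each → 9
  2 × C: 2 H each → 4
  2 × C: 1 H each → 2
  2 × F: no H
  2 × O: no H
  1 × I: no H
  1 × N: 2 H
  1 × N: 1 H
  1 × N: no H
  Total hydrogens = 18.
Molecular formula: C11H18F2IN3O2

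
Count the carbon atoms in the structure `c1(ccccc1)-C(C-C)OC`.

The symbol for carbon appears 10 times in the SMILES. Lowercase c denotes aromatic carbon and counts toward C.

10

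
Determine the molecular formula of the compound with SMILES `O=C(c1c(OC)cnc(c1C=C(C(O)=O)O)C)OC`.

C12H13NO6

Heavy atoms from the SMILES: 12 C, 1 N, 6 O.
Implicit hydrogens by atom environment:
  4 × C (aromatic): no H
  4 × O: no H
  3 × C: 3 H each → 9
  3 × C: no H
  2 × O: 1 H each → 2
  1 × C (aromatic): 1 H
  1 × C: 1 H
  1 × N (aromatic): no H
  Total hydrogens = 13.
Molecular formula: C12H13NO6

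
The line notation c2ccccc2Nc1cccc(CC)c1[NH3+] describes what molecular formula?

C14H17N2+

Heavy atoms from the SMILES: 14 C, 2 N.
Implicit hydrogens by atom environment:
  8 × C (aromatic): 1 H each → 8
  4 × C (aromatic): no H
  1 × C: 3 H
  1 × C: 2 H
  1 × N (charge +1): 3 H
  1 × N: 1 H
  Total hydrogens = 17.
Net charge +1.
Molecular formula: C14H17N2+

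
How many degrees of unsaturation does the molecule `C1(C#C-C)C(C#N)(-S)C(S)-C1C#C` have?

Molecular formula from the SMILES: C10H9NS2.
DoU = (2C + 2 + N − H − X)/2 = (2·10 + 2 + 1 − 9 − 0)/2 = 14/2 = 7.
(Structurally: 1 ring(s) + 6 π bond(s) = 7.)

7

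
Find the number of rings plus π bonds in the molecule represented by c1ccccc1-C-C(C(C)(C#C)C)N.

6

Molecular formula from the SMILES: C13H17N.
DoU = (2C + 2 + N − H − X)/2 = (2·13 + 2 + 1 − 17 − 0)/2 = 12/2 = 6.
(Structurally: 1 ring(s) + 5 π bond(s) = 6.)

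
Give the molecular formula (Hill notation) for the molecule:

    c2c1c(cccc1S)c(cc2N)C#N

C11H8N2S

Heavy atoms from the SMILES: 11 C, 2 N, 1 S.
Implicit hydrogens by atom environment:
  5 × C (aromatic): 1 H each → 5
  5 × C (aromatic): no H
  1 × C: no H
  1 × N: 2 H
  1 × N: no H
  1 × S: 1 H
  Total hydrogens = 8.
Molecular formula: C11H8N2S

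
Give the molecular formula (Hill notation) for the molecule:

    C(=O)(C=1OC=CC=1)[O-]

C5H3O3-

Heavy atoms from the SMILES: 5 C, 3 O.
Implicit hydrogens by atom environment:
  3 × C (aromatic): 1 H each → 3
  1 × C (aromatic): no H
  1 × C: no H
  1 × O (aromatic): no H
  1 × O: no H
  1 × O (charge -1): no H
  Total hydrogens = 3.
Net charge -1.
Molecular formula: C5H3O3-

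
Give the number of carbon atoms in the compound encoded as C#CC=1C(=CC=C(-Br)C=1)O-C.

9

The symbol for carbon appears 9 times in the SMILES.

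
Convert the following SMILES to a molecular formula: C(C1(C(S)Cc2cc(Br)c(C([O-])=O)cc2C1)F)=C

Heavy atoms from the SMILES: 1 Br, 13 C, 1 F, 2 O, 1 S.
Implicit hydrogens by atom environment:
  4 × C (aromatic): no H
  3 × C: 2 H each → 6
  2 × C (aromatic): 1 H each → 2
  2 × C: 1 H each → 2
  2 × C: no H
  1 × Br: no H
  1 × F: no H
  1 × O: no H
  1 × O (charge -1): no H
  1 × S: 1 H
  Total hydrogens = 11.
Net charge -1.
Molecular formula: C13H11BrFO2S-

C13H11BrFO2S-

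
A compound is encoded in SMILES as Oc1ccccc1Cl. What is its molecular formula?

Heavy atoms from the SMILES: 6 C, 1 Cl, 1 O.
Implicit hydrogens by atom environment:
  4 × C (aromatic): 1 H each → 4
  2 × C (aromatic): no H
  1 × Cl: no H
  1 × O: 1 H
  Total hydrogens = 5.
Molecular formula: C6H5ClO

C6H5ClO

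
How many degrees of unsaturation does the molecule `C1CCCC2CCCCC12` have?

Molecular formula from the SMILES: C10H18.
DoU = (2C + 2 + N − H − X)/2 = (2·10 + 2 + 0 − 18 − 0)/2 = 4/2 = 2.
(Structurally: 2 ring(s) + 0 π bond(s) = 2.)

2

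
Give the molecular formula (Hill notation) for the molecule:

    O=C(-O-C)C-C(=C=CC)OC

C8H12O3

Heavy atoms from the SMILES: 8 C, 3 O.
Implicit hydrogens by atom environment:
  3 × C: 3 H each → 9
  3 × C: no H
  3 × O: no H
  1 × C: 2 H
  1 × C: 1 H
  Total hydrogens = 12.
Molecular formula: C8H12O3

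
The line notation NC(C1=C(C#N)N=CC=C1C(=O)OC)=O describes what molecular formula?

Heavy atoms from the SMILES: 9 C, 3 N, 3 O.
Implicit hydrogens by atom environment:
  3 × C (aromatic): no H
  3 × C: no H
  3 × O: no H
  2 × C (aromatic): 1 H each → 2
  1 × C: 3 H
  1 × N: 2 H
  1 × N (aromatic): no H
  1 × N: no H
  Total hydrogens = 7.
Molecular formula: C9H7N3O3

C9H7N3O3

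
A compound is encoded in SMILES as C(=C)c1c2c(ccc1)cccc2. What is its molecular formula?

C12H10

Heavy atoms from the SMILES: 12 C.
Implicit hydrogens by atom environment:
  7 × C (aromatic): 1 H each → 7
  3 × C (aromatic): no H
  1 × C: 2 H
  1 × C: 1 H
  Total hydrogens = 10.
Molecular formula: C12H10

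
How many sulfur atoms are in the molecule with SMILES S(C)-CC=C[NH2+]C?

1

The symbol for sulfur appears 1 time in the SMILES.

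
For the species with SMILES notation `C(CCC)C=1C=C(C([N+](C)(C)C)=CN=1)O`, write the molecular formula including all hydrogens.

C12H21N2O+

Heavy atoms from the SMILES: 12 C, 2 N, 1 O.
Implicit hydrogens by atom environment:
  4 × C: 3 H each → 12
  3 × C: 2 H each → 6
  3 × C (aromatic): no H
  2 × C (aromatic): 1 H each → 2
  1 × N (aromatic): no H
  1 × N (charge +1): no H
  1 × O: 1 H
  Total hydrogens = 21.
Net charge +1.
Molecular formula: C12H21N2O+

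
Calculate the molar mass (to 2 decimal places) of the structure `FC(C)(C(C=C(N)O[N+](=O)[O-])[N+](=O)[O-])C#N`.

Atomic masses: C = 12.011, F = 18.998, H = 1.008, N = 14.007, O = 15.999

234.14

Molecular formula: C6H7FN4O5.
M = 6×12.011 + 1×18.998 + 7×1.008 + 4×14.007 + 5×15.999 = 234.14 g/mol.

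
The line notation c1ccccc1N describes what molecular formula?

C6H7N

Heavy atoms from the SMILES: 6 C, 1 N.
Implicit hydrogens by atom environment:
  5 × C (aromatic): 1 H each → 5
  1 × C (aromatic): no H
  1 × N: 2 H
  Total hydrogens = 7.
Molecular formula: C6H7N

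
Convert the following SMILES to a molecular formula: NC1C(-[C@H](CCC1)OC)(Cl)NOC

C8H17ClN2O2

Heavy atoms from the SMILES: 8 C, 1 Cl, 2 N, 2 O.
Implicit hydrogens by atom environment:
  3 × C: 2 H each → 6
  2 × C: 3 H each → 6
  2 × C: 1 H each → 2
  2 × O: no H
  1 × C: no H
  1 × Cl: no H
  1 × N: 2 H
  1 × N: 1 H
  Total hydrogens = 17.
Molecular formula: C8H17ClN2O2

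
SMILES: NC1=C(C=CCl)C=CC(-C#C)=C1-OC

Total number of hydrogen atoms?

10

Hydrogens are implicit in SMILES; fill each atom to its normal valence:
  4 × C (aromatic): no H
  3 × C: 1 H each → 3
  2 × C (aromatic): 1 H each → 2
  1 × C: 3 H
  1 × C: no H
  1 × Cl: no H
  1 × N: 2 H
  1 × O: no H
  Total hydrogens = 10.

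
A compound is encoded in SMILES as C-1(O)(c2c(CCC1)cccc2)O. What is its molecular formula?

Heavy atoms from the SMILES: 10 C, 2 O.
Implicit hydrogens by atom environment:
  4 × C (aromatic): 1 H each → 4
  3 × C: 2 H each → 6
  2 × C (aromatic): no H
  2 × O: 1 H each → 2
  1 × C: no H
  Total hydrogens = 12.
Molecular formula: C10H12O2

C10H12O2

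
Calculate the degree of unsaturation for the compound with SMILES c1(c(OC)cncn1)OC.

4

Molecular formula from the SMILES: C6H8N2O2.
DoU = (2C + 2 + N − H − X)/2 = (2·6 + 2 + 2 − 8 − 0)/2 = 8/2 = 4.
(Structurally: 1 ring(s) + 3 π bond(s) = 4.)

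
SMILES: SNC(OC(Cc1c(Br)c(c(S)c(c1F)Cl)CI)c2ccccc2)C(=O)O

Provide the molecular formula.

C17H15BrClFINO3S2

Heavy atoms from the SMILES: 1 Br, 17 C, 1 Cl, 1 F, 1 I, 1 N, 3 O, 2 S.
Implicit hydrogens by atom environment:
  7 × C (aromatic): no H
  5 × C (aromatic): 1 H each → 5
  2 × C: 2 H each → 4
  2 × C: 1 H each → 2
  2 × O: no H
  2 × S: 1 H each → 2
  1 × Br: no H
  1 × C: no H
  1 × Cl: no H
  1 × F: no H
  1 × I: no H
  1 × N: 1 H
  1 × O: 1 H
  Total hydrogens = 15.
Molecular formula: C17H15BrClFINO3S2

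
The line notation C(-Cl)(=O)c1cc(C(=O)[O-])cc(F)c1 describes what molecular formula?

Heavy atoms from the SMILES: 8 C, 1 Cl, 1 F, 3 O.
Implicit hydrogens by atom environment:
  3 × C (aromatic): 1 H each → 3
  3 × C (aromatic): no H
  2 × C: no H
  2 × O: no H
  1 × Cl: no H
  1 × F: no H
  1 × O (charge -1): no H
  Total hydrogens = 3.
Net charge -1.
Molecular formula: C8H3ClFO3-

C8H3ClFO3-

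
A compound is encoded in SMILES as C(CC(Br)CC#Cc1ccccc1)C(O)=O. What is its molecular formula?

Heavy atoms from the SMILES: 1 Br, 13 C, 2 O.
Implicit hydrogens by atom environment:
  5 × C (aromatic): 1 H each → 5
  3 × C: 2 H each → 6
  3 × C: no H
  1 × Br: no H
  1 × C: 1 H
  1 × C (aromatic): no H
  1 × O: 1 H
  1 × O: no H
  Total hydrogens = 13.
Molecular formula: C13H13BrO2

C13H13BrO2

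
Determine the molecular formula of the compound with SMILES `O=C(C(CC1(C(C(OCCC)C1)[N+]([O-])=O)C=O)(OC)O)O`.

Heavy atoms from the SMILES: 12 C, 1 N, 8 O.
Implicit hydrogens by atom environment:
  5 × O: no H
  4 × C: 2 H each → 8
  3 × C: 1 H each → 3
  3 × C: no H
  2 × C: 3 H each → 6
  2 × O: 1 H each → 2
  1 × N (charge +1): no H
  1 × O (charge -1): no H
  Total hydrogens = 19.
Molecular formula: C12H19NO8

C12H19NO8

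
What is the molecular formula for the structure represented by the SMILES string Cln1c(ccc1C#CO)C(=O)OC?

Heavy atoms from the SMILES: 8 C, 1 Cl, 1 N, 3 O.
Implicit hydrogens by atom environment:
  3 × C: no H
  2 × C (aromatic): 1 H each → 2
  2 × C (aromatic): no H
  2 × O: no H
  1 × C: 3 H
  1 × Cl: no H
  1 × N (aromatic): no H
  1 × O: 1 H
  Total hydrogens = 6.
Molecular formula: C8H6ClNO3

C8H6ClNO3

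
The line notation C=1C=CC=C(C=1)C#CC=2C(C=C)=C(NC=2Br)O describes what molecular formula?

Heavy atoms from the SMILES: 1 Br, 14 C, 1 N, 1 O.
Implicit hydrogens by atom environment:
  5 × C (aromatic): 1 H each → 5
  5 × C (aromatic): no H
  2 × C: no H
  1 × Br: no H
  1 × C: 2 H
  1 × C: 1 H
  1 × N (aromatic): 1 H
  1 × O: 1 H
  Total hydrogens = 10.
Molecular formula: C14H10BrNO

C14H10BrNO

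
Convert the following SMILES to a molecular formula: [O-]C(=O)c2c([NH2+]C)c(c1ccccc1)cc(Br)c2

C14H12BrNO2

Heavy atoms from the SMILES: 1 Br, 14 C, 1 N, 2 O.
Implicit hydrogens by atom environment:
  7 × C (aromatic): 1 H each → 7
  5 × C (aromatic): no H
  1 × Br: no H
  1 × C: 3 H
  1 × C: no H
  1 × N (charge +1): 2 H
  1 × O: no H
  1 × O (charge -1): no H
  Total hydrogens = 12.
Molecular formula: C14H12BrNO2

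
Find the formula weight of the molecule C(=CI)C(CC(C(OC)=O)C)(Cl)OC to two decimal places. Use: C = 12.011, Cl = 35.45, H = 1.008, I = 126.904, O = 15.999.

Molecular formula: C9H14ClIO3.
M = 9×12.011 + 1×35.45 + 14×1.008 + 1×126.904 + 3×15.999 = 332.56 g/mol.

332.56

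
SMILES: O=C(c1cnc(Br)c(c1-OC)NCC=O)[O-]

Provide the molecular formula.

C9H8BrN2O4-

Heavy atoms from the SMILES: 1 Br, 9 C, 2 N, 4 O.
Implicit hydrogens by atom environment:
  4 × C (aromatic): no H
  3 × O: no H
  1 × Br: no H
  1 × C: 3 H
  1 × C: 2 H
  1 × C (aromatic): 1 H
  1 × C: 1 H
  1 × C: no H
  1 × N: 1 H
  1 × N (aromatic): no H
  1 × O (charge -1): no H
  Total hydrogens = 8.
Net charge -1.
Molecular formula: C9H8BrN2O4-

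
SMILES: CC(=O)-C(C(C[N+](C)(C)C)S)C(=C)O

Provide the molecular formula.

C10H20NO2S+

Heavy atoms from the SMILES: 10 C, 1 N, 2 O, 1 S.
Implicit hydrogens by atom environment:
  4 × C: 3 H each → 12
  2 × C: 2 H each → 4
  2 × C: 1 H each → 2
  2 × C: no H
  1 × N (charge +1): no H
  1 × O: 1 H
  1 × O: no H
  1 × S: 1 H
  Total hydrogens = 20.
Net charge +1.
Molecular formula: C10H20NO2S+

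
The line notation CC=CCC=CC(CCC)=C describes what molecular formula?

Heavy atoms from the SMILES: 11 C.
Implicit hydrogens by atom environment:
  4 × C: 2 H each → 8
  4 × C: 1 H each → 4
  2 × C: 3 H each → 6
  1 × C: no H
  Total hydrogens = 18.
Molecular formula: C11H18

C11H18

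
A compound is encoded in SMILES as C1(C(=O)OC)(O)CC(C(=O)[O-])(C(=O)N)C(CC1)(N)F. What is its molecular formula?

C10H14FN2O6-

Heavy atoms from the SMILES: 10 C, 1 F, 2 N, 6 O.
Implicit hydrogens by atom environment:
  6 × C: no H
  4 × O: no H
  3 × C: 2 H each → 6
  2 × N: 2 H each → 4
  1 × C: 3 H
  1 × F: no H
  1 × O: 1 H
  1 × O (charge -1): no H
  Total hydrogens = 14.
Net charge -1.
Molecular formula: C10H14FN2O6-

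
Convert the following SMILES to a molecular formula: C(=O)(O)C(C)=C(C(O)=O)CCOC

Heavy atoms from the SMILES: 8 C, 5 O.
Implicit hydrogens by atom environment:
  4 × C: no H
  3 × O: no H
  2 × C: 3 H each → 6
  2 × C: 2 H each → 4
  2 × O: 1 H each → 2
  Total hydrogens = 12.
Molecular formula: C8H12O5

C8H12O5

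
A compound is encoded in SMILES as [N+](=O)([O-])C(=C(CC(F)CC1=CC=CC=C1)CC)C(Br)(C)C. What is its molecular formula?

C16H21BrFNO2

Heavy atoms from the SMILES: 1 Br, 16 C, 1 F, 1 N, 2 O.
Implicit hydrogens by atom environment:
  5 × C (aromatic): 1 H each → 5
  3 × C: 3 H each → 9
  3 × C: 2 H each → 6
  3 × C: no H
  1 × Br: no H
  1 × C: 1 H
  1 × C (aromatic): no H
  1 × F: no H
  1 × N (charge +1): no H
  1 × O: no H
  1 × O (charge -1): no H
  Total hydrogens = 21.
Molecular formula: C16H21BrFNO2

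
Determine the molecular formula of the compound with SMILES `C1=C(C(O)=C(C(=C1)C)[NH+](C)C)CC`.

Heavy atoms from the SMILES: 11 C, 1 N, 1 O.
Implicit hydrogens by atom environment:
  4 × C: 3 H each → 12
  4 × C (aromatic): no H
  2 × C (aromatic): 1 H each → 2
  1 × C: 2 H
  1 × N (charge +1): 1 H
  1 × O: 1 H
  Total hydrogens = 18.
Net charge +1.
Molecular formula: C11H18NO+

C11H18NO+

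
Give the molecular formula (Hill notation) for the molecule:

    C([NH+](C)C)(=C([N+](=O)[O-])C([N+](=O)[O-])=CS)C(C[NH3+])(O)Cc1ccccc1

[C15H22N4O5S]2+

Heavy atoms from the SMILES: 15 C, 4 N, 5 O, 1 S.
Implicit hydrogens by atom environment:
  5 × C (aromatic): 1 H each → 5
  4 × C: no H
  2 × C: 3 H each → 6
  2 × C: 2 H each → 4
  2 × N (charge +1): no H
  2 × O: no H
  2 × O (charge -1): no H
  1 × C: 1 H
  1 × C (aromatic): no H
  1 × N (charge +1): 3 H
  1 × N (charge +1): 1 H
  1 × O: 1 H
  1 × S: 1 H
  Total hydrogens = 22.
Net charge +2.
Molecular formula: [C15H22N4O5S]2+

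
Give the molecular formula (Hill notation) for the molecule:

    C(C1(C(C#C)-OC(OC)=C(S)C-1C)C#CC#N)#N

C13H10N2O2S

Heavy atoms from the SMILES: 13 C, 2 N, 2 O, 1 S.
Implicit hydrogens by atom environment:
  8 × C: no H
  3 × C: 1 H each → 3
  2 × C: 3 H each → 6
  2 × N: no H
  2 × O: no H
  1 × S: 1 H
  Total hydrogens = 10.
Molecular formula: C13H10N2O2S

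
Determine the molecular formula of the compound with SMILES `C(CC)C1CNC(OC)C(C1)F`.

Heavy atoms from the SMILES: 9 C, 1 F, 1 N, 1 O.
Implicit hydrogens by atom environment:
  4 × C: 2 H each → 8
  3 × C: 1 H each → 3
  2 × C: 3 H each → 6
  1 × F: no H
  1 × N: 1 H
  1 × O: no H
  Total hydrogens = 18.
Molecular formula: C9H18FNO

C9H18FNO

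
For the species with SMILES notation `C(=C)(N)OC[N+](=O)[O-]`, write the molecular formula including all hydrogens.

C3H6N2O3

Heavy atoms from the SMILES: 3 C, 2 N, 3 O.
Implicit hydrogens by atom environment:
  2 × C: 2 H each → 4
  2 × O: no H
  1 × C: no H
  1 × N: 2 H
  1 × N (charge +1): no H
  1 × O (charge -1): no H
  Total hydrogens = 6.
Molecular formula: C3H6N2O3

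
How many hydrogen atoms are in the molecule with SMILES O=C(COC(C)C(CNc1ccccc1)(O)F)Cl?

15

Hydrogens are implicit in SMILES; fill each atom to its normal valence:
  5 × C (aromatic): 1 H each → 5
  2 × C: 2 H each → 4
  2 × C: no H
  2 × O: no H
  1 × C: 3 H
  1 × C: 1 H
  1 × C (aromatic): no H
  1 × Cl: no H
  1 × F: no H
  1 × N: 1 H
  1 × O: 1 H
  Total hydrogens = 15.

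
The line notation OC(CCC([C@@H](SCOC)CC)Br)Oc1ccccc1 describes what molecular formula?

C15H23BrO3S

Heavy atoms from the SMILES: 1 Br, 15 C, 3 O, 1 S.
Implicit hydrogens by atom environment:
  5 × C (aromatic): 1 H each → 5
  4 × C: 2 H each → 8
  3 × C: 1 H each → 3
  2 × C: 3 H each → 6
  2 × O: no H
  1 × Br: no H
  1 × C (aromatic): no H
  1 × O: 1 H
  1 × S: no H
  Total hydrogens = 23.
Molecular formula: C15H23BrO3S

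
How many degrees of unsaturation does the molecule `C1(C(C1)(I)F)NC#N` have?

3

Molecular formula from the SMILES: C4H4FIN2.
DoU = (2C + 2 + N − H − X)/2 = (2·4 + 2 + 2 − 4 − 2)/2 = 6/2 = 3.
(Structurally: 1 ring(s) + 2 π bond(s) = 3.)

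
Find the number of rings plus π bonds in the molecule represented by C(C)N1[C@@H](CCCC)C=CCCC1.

Molecular formula from the SMILES: C12H23N.
DoU = (2C + 2 + N − H − X)/2 = (2·12 + 2 + 1 − 23 − 0)/2 = 4/2 = 2.
(Structurally: 1 ring(s) + 1 π bond(s) = 2.)

2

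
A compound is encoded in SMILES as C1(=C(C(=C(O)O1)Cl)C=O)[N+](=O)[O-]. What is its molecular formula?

C5H2ClNO5

Heavy atoms from the SMILES: 5 C, 1 Cl, 1 N, 5 O.
Implicit hydrogens by atom environment:
  4 × C (aromatic): no H
  2 × O: no H
  1 × C: 1 H
  1 × Cl: no H
  1 × N (charge +1): no H
  1 × O: 1 H
  1 × O (aromatic): no H
  1 × O (charge -1): no H
  Total hydrogens = 2.
Molecular formula: C5H2ClNO5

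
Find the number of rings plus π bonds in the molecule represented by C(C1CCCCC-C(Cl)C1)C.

Molecular formula from the SMILES: C10H19Cl.
DoU = (2C + 2 + N − H − X)/2 = (2·10 + 2 + 0 − 19 − 1)/2 = 2/2 = 1.
(Structurally: 1 ring(s) + 0 π bond(s) = 1.)

1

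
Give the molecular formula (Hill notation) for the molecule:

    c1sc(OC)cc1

C5H6OS

Heavy atoms from the SMILES: 5 C, 1 O, 1 S.
Implicit hydrogens by atom environment:
  3 × C (aromatic): 1 H each → 3
  1 × C: 3 H
  1 × C (aromatic): no H
  1 × O: no H
  1 × S (aromatic): no H
  Total hydrogens = 6.
Molecular formula: C5H6OS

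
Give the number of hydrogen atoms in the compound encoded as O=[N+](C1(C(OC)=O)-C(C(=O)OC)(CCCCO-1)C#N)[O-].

Hydrogens are implicit in SMILES; fill each atom to its normal valence:
  6 × O: no H
  5 × C: no H
  4 × C: 2 H each → 8
  2 × C: 3 H each → 6
  1 × N: no H
  1 × N (charge +1): no H
  1 × O (charge -1): no H
  Total hydrogens = 14.

14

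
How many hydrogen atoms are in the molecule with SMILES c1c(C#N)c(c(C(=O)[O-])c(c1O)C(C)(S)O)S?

Hydrogens are implicit in SMILES; fill each atom to its normal valence:
  5 × C (aromatic): no H
  3 × C: no H
  2 × O: 1 H each → 2
  2 × S: 1 H each → 2
  1 × C: 3 H
  1 × C (aromatic): 1 H
  1 × N: no H
  1 × O: no H
  1 × O (charge -1): no H
  Total hydrogens = 8.

8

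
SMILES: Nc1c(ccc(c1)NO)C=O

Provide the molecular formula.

C7H8N2O2

Heavy atoms from the SMILES: 7 C, 2 N, 2 O.
Implicit hydrogens by atom environment:
  3 × C (aromatic): 1 H each → 3
  3 × C (aromatic): no H
  1 × C: 1 H
  1 × N: 2 H
  1 × N: 1 H
  1 × O: 1 H
  1 × O: no H
  Total hydrogens = 8.
Molecular formula: C7H8N2O2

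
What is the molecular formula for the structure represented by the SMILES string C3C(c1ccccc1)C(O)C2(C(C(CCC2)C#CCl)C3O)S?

C18H21ClO2S

Heavy atoms from the SMILES: 18 C, 1 Cl, 2 O, 1 S.
Implicit hydrogens by atom environment:
  5 × C: 1 H each → 5
  5 × C (aromatic): 1 H each → 5
  4 × C: 2 H each → 8
  3 × C: no H
  2 × O: 1 H each → 2
  1 × C (aromatic): no H
  1 × Cl: no H
  1 × S: 1 H
  Total hydrogens = 21.
Molecular formula: C18H21ClO2S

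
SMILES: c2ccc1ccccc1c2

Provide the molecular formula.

Heavy atoms from the SMILES: 10 C.
Implicit hydrogens by atom environment:
  8 × C (aromatic): 1 H each → 8
  2 × C (aromatic): no H
  Total hydrogens = 8.
Molecular formula: C10H8

C10H8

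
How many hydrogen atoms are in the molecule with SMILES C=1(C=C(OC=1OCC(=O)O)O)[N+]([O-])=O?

5

Hydrogens are implicit in SMILES; fill each atom to its normal valence:
  3 × C (aromatic): no H
  3 × O: no H
  2 × O: 1 H each → 2
  1 × C: 2 H
  1 × C (aromatic): 1 H
  1 × C: no H
  1 × N (charge +1): no H
  1 × O (aromatic): no H
  1 × O (charge -1): no H
  Total hydrogens = 5.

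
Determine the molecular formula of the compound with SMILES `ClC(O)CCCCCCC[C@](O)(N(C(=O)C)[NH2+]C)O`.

Heavy atoms from the SMILES: 12 C, 1 Cl, 2 N, 4 O.
Implicit hydrogens by atom environment:
  7 × C: 2 H each → 14
  3 × O: 1 H each → 3
  2 × C: 3 H each → 6
  2 × C: no H
  1 × C: 1 H
  1 × Cl: no H
  1 × N (charge +1): 2 H
  1 × N: no H
  1 × O: no H
  Total hydrogens = 26.
Net charge +1.
Molecular formula: C12H26ClN2O4+

C12H26ClN2O4+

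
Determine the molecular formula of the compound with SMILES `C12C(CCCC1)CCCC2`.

Heavy atoms from the SMILES: 10 C.
Implicit hydrogens by atom environment:
  8 × C: 2 H each → 16
  2 × C: 1 H each → 2
  Total hydrogens = 18.
Molecular formula: C10H18

C10H18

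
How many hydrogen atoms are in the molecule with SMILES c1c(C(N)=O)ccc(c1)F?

Hydrogens are implicit in SMILES; fill each atom to its normal valence:
  4 × C (aromatic): 1 H each → 4
  2 × C (aromatic): no H
  1 × C: no H
  1 × F: no H
  1 × N: 2 H
  1 × O: no H
  Total hydrogens = 6.

6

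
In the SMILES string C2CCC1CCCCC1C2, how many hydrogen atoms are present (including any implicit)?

Hydrogens are implicit in SMILES; fill each atom to its normal valence:
  8 × C: 2 H each → 16
  2 × C: 1 H each → 2
  Total hydrogens = 18.

18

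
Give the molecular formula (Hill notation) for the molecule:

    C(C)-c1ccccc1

Heavy atoms from the SMILES: 8 C.
Implicit hydrogens by atom environment:
  5 × C (aromatic): 1 H each → 5
  1 × C: 3 H
  1 × C: 2 H
  1 × C (aromatic): no H
  Total hydrogens = 10.
Molecular formula: C8H10

C8H10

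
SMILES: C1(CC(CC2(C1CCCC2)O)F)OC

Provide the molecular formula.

Heavy atoms from the SMILES: 11 C, 1 F, 2 O.
Implicit hydrogens by atom environment:
  6 × C: 2 H each → 12
  3 × C: 1 H each → 3
  1 × C: 3 H
  1 × C: no H
  1 × F: no H
  1 × O: 1 H
  1 × O: no H
  Total hydrogens = 19.
Molecular formula: C11H19FO2

C11H19FO2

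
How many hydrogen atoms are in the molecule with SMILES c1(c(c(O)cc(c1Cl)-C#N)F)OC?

Hydrogens are implicit in SMILES; fill each atom to its normal valence:
  5 × C (aromatic): no H
  1 × C: 3 H
  1 × C (aromatic): 1 H
  1 × C: no H
  1 × Cl: no H
  1 × F: no H
  1 × N: no H
  1 × O: 1 H
  1 × O: no H
  Total hydrogens = 5.

5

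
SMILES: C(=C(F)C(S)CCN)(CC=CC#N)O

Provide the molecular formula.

Heavy atoms from the SMILES: 9 C, 1 F, 2 N, 1 O, 1 S.
Implicit hydrogens by atom environment:
  3 × C: 2 H each → 6
  3 × C: 1 H each → 3
  3 × C: no H
  1 × F: no H
  1 × N: 2 H
  1 × N: no H
  1 × O: 1 H
  1 × S: 1 H
  Total hydrogens = 13.
Molecular formula: C9H13FN2OS

C9H13FN2OS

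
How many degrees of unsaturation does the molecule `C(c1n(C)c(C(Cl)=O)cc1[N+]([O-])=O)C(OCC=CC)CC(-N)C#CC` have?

8

Molecular formula from the SMILES: C17H22ClN3O4.
DoU = (2C + 2 + N − H − X)/2 = (2·17 + 2 + 3 − 22 − 1)/2 = 16/2 = 8.
(Structurally: 1 ring(s) + 7 π bond(s) = 8.)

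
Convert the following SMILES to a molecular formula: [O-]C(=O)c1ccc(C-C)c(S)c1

C9H9O2S-

Heavy atoms from the SMILES: 9 C, 2 O, 1 S.
Implicit hydrogens by atom environment:
  3 × C (aromatic): 1 H each → 3
  3 × C (aromatic): no H
  1 × C: 3 H
  1 × C: 2 H
  1 × C: no H
  1 × O: no H
  1 × O (charge -1): no H
  1 × S: 1 H
  Total hydrogens = 9.
Net charge -1.
Molecular formula: C9H9O2S-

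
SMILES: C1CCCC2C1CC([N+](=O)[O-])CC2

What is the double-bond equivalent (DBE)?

3

Molecular formula from the SMILES: C10H17NO2.
DoU = (2C + 2 + N − H − X)/2 = (2·10 + 2 + 1 − 17 − 0)/2 = 6/2 = 3.
(Structurally: 2 ring(s) + 1 π bond(s) = 3.)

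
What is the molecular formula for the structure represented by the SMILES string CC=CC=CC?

C6H10

Heavy atoms from the SMILES: 6 C.
Implicit hydrogens by atom environment:
  4 × C: 1 H each → 4
  2 × C: 3 H each → 6
  Total hydrogens = 10.
Molecular formula: C6H10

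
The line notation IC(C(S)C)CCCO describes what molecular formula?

C6H13IOS

Heavy atoms from the SMILES: 6 C, 1 I, 1 O, 1 S.
Implicit hydrogens by atom environment:
  3 × C: 2 H each → 6
  2 × C: 1 H each → 2
  1 × C: 3 H
  1 × I: no H
  1 × O: 1 H
  1 × S: 1 H
  Total hydrogens = 13.
Molecular formula: C6H13IOS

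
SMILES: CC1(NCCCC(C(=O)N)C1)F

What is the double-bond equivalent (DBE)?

2

Molecular formula from the SMILES: C8H15FN2O.
DoU = (2C + 2 + N − H − X)/2 = (2·8 + 2 + 2 − 15 − 1)/2 = 4/2 = 2.
(Structurally: 1 ring(s) + 1 π bond(s) = 2.)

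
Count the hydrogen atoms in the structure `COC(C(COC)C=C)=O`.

Hydrogens are implicit in SMILES; fill each atom to its normal valence:
  3 × O: no H
  2 × C: 3 H each → 6
  2 × C: 2 H each → 4
  2 × C: 1 H each → 2
  1 × C: no H
  Total hydrogens = 12.

12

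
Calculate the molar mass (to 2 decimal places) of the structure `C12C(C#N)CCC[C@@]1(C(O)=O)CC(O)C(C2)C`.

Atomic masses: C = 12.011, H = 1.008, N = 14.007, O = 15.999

237.30

Molecular formula: C13H19NO3.
M = 13×12.011 + 19×1.008 + 1×14.007 + 3×15.999 = 237.30 g/mol.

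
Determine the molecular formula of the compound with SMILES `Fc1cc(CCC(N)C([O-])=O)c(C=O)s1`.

Heavy atoms from the SMILES: 9 C, 1 F, 1 N, 3 O, 1 S.
Implicit hydrogens by atom environment:
  3 × C (aromatic): no H
  2 × C: 2 H each → 4
  2 × C: 1 H each → 2
  2 × O: no H
  1 × C (aromatic): 1 H
  1 × C: no H
  1 × F: no H
  1 × N: 2 H
  1 × O (charge -1): no H
  1 × S (aromatic): no H
  Total hydrogens = 9.
Net charge -1.
Molecular formula: C9H9FNO3S-

C9H9FNO3S-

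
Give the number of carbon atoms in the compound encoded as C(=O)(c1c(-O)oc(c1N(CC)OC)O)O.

8

The symbol for carbon appears 8 times in the SMILES. Lowercase c denotes aromatic carbon and counts toward C.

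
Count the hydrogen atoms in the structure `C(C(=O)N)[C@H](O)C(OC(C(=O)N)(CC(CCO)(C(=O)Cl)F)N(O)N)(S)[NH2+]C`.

24

Hydrogens are implicit in SMILES; fill each atom to its normal valence:
  6 × C: no H
  4 × C: 2 H each → 8
  4 × O: no H
  3 × N: 2 H each → 6
  3 × O: 1 H each → 3
  1 × C: 3 H
  1 × C: 1 H
  1 × Cl: no H
  1 × F: no H
  1 × N (charge +1): 2 H
  1 × N: no H
  1 × S: 1 H
  Total hydrogens = 24.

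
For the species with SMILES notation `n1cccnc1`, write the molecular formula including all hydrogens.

Heavy atoms from the SMILES: 4 C, 2 N.
Implicit hydrogens by atom environment:
  4 × C (aromatic): 1 H each → 4
  2 × N (aromatic): no H
  Total hydrogens = 4.
Molecular formula: C4H4N2

C4H4N2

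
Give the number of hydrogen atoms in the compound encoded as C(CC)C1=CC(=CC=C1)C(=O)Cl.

Hydrogens are implicit in SMILES; fill each atom to its normal valence:
  4 × C (aromatic): 1 H each → 4
  2 × C: 2 H each → 4
  2 × C (aromatic): no H
  1 × C: 3 H
  1 × C: no H
  1 × Cl: no H
  1 × O: no H
  Total hydrogens = 11.

11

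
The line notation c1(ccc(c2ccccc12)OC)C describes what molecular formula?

C12H12O

Heavy atoms from the SMILES: 12 C, 1 O.
Implicit hydrogens by atom environment:
  6 × C (aromatic): 1 H each → 6
  4 × C (aromatic): no H
  2 × C: 3 H each → 6
  1 × O: no H
  Total hydrogens = 12.
Molecular formula: C12H12O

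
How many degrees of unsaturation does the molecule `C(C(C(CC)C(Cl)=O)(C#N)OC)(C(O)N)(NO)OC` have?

3

Molecular formula from the SMILES: C10H18ClN3O5.
DoU = (2C + 2 + N − H − X)/2 = (2·10 + 2 + 3 − 18 − 1)/2 = 6/2 = 3.
(Structurally: 0 ring(s) + 3 π bond(s) = 3.)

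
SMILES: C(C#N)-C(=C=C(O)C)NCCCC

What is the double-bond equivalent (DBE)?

Molecular formula from the SMILES: C10H16N2O.
DoU = (2C + 2 + N − H − X)/2 = (2·10 + 2 + 2 − 16 − 0)/2 = 8/2 = 4.
(Structurally: 0 ring(s) + 4 π bond(s) = 4.)

4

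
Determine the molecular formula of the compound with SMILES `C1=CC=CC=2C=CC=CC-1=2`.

C10H8

Heavy atoms from the SMILES: 10 C.
Implicit hydrogens by atom environment:
  8 × C (aromatic): 1 H each → 8
  2 × C (aromatic): no H
  Total hydrogens = 8.
Molecular formula: C10H8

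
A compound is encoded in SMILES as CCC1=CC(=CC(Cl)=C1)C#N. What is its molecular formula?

C9H8ClN

Heavy atoms from the SMILES: 9 C, 1 Cl, 1 N.
Implicit hydrogens by atom environment:
  3 × C (aromatic): 1 H each → 3
  3 × C (aromatic): no H
  1 × C: 3 H
  1 × C: 2 H
  1 × C: no H
  1 × Cl: no H
  1 × N: no H
  Total hydrogens = 8.
Molecular formula: C9H8ClN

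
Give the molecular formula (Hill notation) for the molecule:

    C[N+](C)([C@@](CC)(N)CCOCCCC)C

C12H29N2O+

Heavy atoms from the SMILES: 12 C, 2 N, 1 O.
Implicit hydrogens by atom environment:
  6 × C: 2 H each → 12
  5 × C: 3 H each → 15
  1 × C: no H
  1 × N: 2 H
  1 × N (charge +1): no H
  1 × O: no H
  Total hydrogens = 29.
Net charge +1.
Molecular formula: C12H29N2O+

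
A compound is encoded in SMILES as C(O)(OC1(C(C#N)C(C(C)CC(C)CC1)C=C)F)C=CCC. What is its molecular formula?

Heavy atoms from the SMILES: 18 C, 1 F, 1 N, 2 O.
Implicit hydrogens by atom environment:
  8 × C: 1 H each → 8
  5 × C: 2 H each → 10
  3 × C: 3 H each → 9
  2 × C: no H
  1 × F: no H
  1 × N: no H
  1 × O: 1 H
  1 × O: no H
  Total hydrogens = 28.
Molecular formula: C18H28FNO2

C18H28FNO2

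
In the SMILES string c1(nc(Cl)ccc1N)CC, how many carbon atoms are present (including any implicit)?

The symbol for carbon appears 7 times in the SMILES. Lowercase c denotes aromatic carbon and counts toward C.

7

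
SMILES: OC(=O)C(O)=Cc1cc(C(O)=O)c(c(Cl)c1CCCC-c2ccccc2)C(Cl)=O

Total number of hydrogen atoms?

18

Hydrogens are implicit in SMILES; fill each atom to its normal valence:
  6 × C (aromatic): 1 H each → 6
  6 × C (aromatic): no H
  4 × C: 2 H each → 8
  4 × C: no H
  3 × O: 1 H each → 3
  3 × O: no H
  2 × Cl: no H
  1 × C: 1 H
  Total hydrogens = 18.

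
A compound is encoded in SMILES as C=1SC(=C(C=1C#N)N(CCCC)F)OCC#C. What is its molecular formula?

C12H13FN2OS

Heavy atoms from the SMILES: 12 C, 1 F, 2 N, 1 O, 1 S.
Implicit hydrogens by atom environment:
  4 × C: 2 H each → 8
  3 × C (aromatic): no H
  2 × C: no H
  2 × N: no H
  1 × C: 3 H
  1 × C (aromatic): 1 H
  1 × C: 1 H
  1 × F: no H
  1 × O: no H
  1 × S (aromatic): no H
  Total hydrogens = 13.
Molecular formula: C12H13FN2OS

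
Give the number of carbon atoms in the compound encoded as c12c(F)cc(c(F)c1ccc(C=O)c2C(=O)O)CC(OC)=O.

15

The symbol for carbon appears 15 times in the SMILES. Lowercase c denotes aromatic carbon and counts toward C.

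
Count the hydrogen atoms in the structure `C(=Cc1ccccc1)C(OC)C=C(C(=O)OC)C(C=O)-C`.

20

Hydrogens are implicit in SMILES; fill each atom to its normal valence:
  6 × C: 1 H each → 6
  5 × C (aromatic): 1 H each → 5
  4 × O: no H
  3 × C: 3 H each → 9
  2 × C: no H
  1 × C (aromatic): no H
  Total hydrogens = 20.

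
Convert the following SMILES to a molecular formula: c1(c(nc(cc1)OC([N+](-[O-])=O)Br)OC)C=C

Heavy atoms from the SMILES: 1 Br, 9 C, 2 N, 4 O.
Implicit hydrogens by atom environment:
  3 × C (aromatic): no H
  3 × O: no H
  2 × C (aromatic): 1 H each → 2
  2 × C: 1 H each → 2
  1 × Br: no H
  1 × C: 3 H
  1 × C: 2 H
  1 × N (aromatic): no H
  1 × N (charge +1): no H
  1 × O (charge -1): no H
  Total hydrogens = 9.
Molecular formula: C9H9BrN2O4

C9H9BrN2O4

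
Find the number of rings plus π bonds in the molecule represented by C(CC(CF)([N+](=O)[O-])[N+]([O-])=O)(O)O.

2

Molecular formula from the SMILES: C4H7FN2O6.
DoU = (2C + 2 + N − H − X)/2 = (2·4 + 2 + 2 − 7 − 1)/2 = 4/2 = 2.
(Structurally: 0 ring(s) + 2 π bond(s) = 2.)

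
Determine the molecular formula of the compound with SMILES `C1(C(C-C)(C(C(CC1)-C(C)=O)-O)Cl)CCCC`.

Heavy atoms from the SMILES: 14 C, 1 Cl, 2 O.
Implicit hydrogens by atom environment:
  6 × C: 2 H each → 12
  3 × C: 3 H each → 9
  3 × C: 1 H each → 3
  2 × C: no H
  1 × Cl: no H
  1 × O: 1 H
  1 × O: no H
  Total hydrogens = 25.
Molecular formula: C14H25ClO2

C14H25ClO2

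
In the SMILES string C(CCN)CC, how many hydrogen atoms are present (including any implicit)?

Hydrogens are implicit in SMILES; fill each atom to its normal valence:
  4 × C: 2 H each → 8
  1 × C: 3 H
  1 × N: 2 H
  Total hydrogens = 13.

13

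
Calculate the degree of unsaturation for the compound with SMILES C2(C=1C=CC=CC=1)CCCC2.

Molecular formula from the SMILES: C11H14.
DoU = (2C + 2 + N − H − X)/2 = (2·11 + 2 + 0 − 14 − 0)/2 = 10/2 = 5.
(Structurally: 2 ring(s) + 3 π bond(s) = 5.)

5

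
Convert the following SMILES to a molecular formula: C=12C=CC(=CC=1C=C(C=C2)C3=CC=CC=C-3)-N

C16H13N

Heavy atoms from the SMILES: 16 C, 1 N.
Implicit hydrogens by atom environment:
  11 × C (aromatic): 1 H each → 11
  5 × C (aromatic): no H
  1 × N: 2 H
  Total hydrogens = 13.
Molecular formula: C16H13N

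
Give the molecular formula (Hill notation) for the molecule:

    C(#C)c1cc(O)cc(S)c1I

C8H5IOS

Heavy atoms from the SMILES: 8 C, 1 I, 1 O, 1 S.
Implicit hydrogens by atom environment:
  4 × C (aromatic): no H
  2 × C (aromatic): 1 H each → 2
  1 × C: 1 H
  1 × C: no H
  1 × I: no H
  1 × O: 1 H
  1 × S: 1 H
  Total hydrogens = 5.
Molecular formula: C8H5IOS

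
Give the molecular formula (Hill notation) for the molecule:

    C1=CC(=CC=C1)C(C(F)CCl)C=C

C11H12ClF

Heavy atoms from the SMILES: 11 C, 1 Cl, 1 F.
Implicit hydrogens by atom environment:
  5 × C (aromatic): 1 H each → 5
  3 × C: 1 H each → 3
  2 × C: 2 H each → 4
  1 × C (aromatic): no H
  1 × Cl: no H
  1 × F: no H
  Total hydrogens = 12.
Molecular formula: C11H12ClF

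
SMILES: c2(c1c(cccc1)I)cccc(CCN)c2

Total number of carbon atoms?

14

The symbol for carbon appears 14 times in the SMILES. Lowercase c denotes aromatic carbon and counts toward C.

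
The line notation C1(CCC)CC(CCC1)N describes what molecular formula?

C9H19N

Heavy atoms from the SMILES: 9 C, 1 N.
Implicit hydrogens by atom environment:
  6 × C: 2 H each → 12
  2 × C: 1 H each → 2
  1 × C: 3 H
  1 × N: 2 H
  Total hydrogens = 19.
Molecular formula: C9H19N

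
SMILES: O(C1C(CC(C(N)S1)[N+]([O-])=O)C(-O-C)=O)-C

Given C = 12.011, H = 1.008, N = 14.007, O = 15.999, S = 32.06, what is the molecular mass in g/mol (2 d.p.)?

Molecular formula: C8H14N2O5S.
M = 8×12.011 + 14×1.008 + 2×14.007 + 5×15.999 + 1×32.06 = 250.27 g/mol.

250.27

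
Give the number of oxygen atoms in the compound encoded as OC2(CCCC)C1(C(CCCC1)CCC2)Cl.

The symbol for oxygen appears 1 time in the SMILES.

1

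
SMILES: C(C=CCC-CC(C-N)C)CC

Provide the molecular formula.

C11H23N

Heavy atoms from the SMILES: 11 C, 1 N.
Implicit hydrogens by atom environment:
  6 × C: 2 H each → 12
  3 × C: 1 H each → 3
  2 × C: 3 H each → 6
  1 × N: 2 H
  Total hydrogens = 23.
Molecular formula: C11H23N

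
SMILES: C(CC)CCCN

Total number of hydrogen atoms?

Hydrogens are implicit in SMILES; fill each atom to its normal valence:
  5 × C: 2 H each → 10
  1 × C: 3 H
  1 × N: 2 H
  Total hydrogens = 15.

15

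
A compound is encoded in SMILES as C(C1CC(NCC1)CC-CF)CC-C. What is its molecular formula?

C12H24FN

Heavy atoms from the SMILES: 12 C, 1 F, 1 N.
Implicit hydrogens by atom environment:
  9 × C: 2 H each → 18
  2 × C: 1 H each → 2
  1 × C: 3 H
  1 × F: no H
  1 × N: 1 H
  Total hydrogens = 24.
Molecular formula: C12H24FN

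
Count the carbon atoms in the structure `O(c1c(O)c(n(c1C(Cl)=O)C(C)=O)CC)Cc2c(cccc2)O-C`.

17

The symbol for carbon appears 17 times in the SMILES. Lowercase c denotes aromatic carbon and counts toward C.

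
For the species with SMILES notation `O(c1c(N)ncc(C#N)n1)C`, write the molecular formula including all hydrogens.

C6H6N4O

Heavy atoms from the SMILES: 6 C, 4 N, 1 O.
Implicit hydrogens by atom environment:
  3 × C (aromatic): no H
  2 × N (aromatic): no H
  1 × C: 3 H
  1 × C (aromatic): 1 H
  1 × C: no H
  1 × N: 2 H
  1 × N: no H
  1 × O: no H
  Total hydrogens = 6.
Molecular formula: C6H6N4O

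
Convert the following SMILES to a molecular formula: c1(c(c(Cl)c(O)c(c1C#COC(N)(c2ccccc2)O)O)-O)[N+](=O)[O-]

Heavy atoms from the SMILES: 15 C, 1 Cl, 2 N, 7 O.
Implicit hydrogens by atom environment:
  7 × C (aromatic): no H
  5 × C (aromatic): 1 H each → 5
  4 × O: 1 H each → 4
  3 × C: no H
  2 × O: no H
  1 × Cl: no H
  1 × N: 2 H
  1 × N (charge +1): no H
  1 × O (charge -1): no H
  Total hydrogens = 11.
Molecular formula: C15H11ClN2O7

C15H11ClN2O7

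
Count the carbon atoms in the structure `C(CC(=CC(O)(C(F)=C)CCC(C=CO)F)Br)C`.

The symbol for carbon appears 13 times in the SMILES.

13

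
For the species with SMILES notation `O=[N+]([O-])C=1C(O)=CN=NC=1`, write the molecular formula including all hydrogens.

C4H3N3O3

Heavy atoms from the SMILES: 4 C, 3 N, 3 O.
Implicit hydrogens by atom environment:
  2 × C (aromatic): 1 H each → 2
  2 × C (aromatic): no H
  2 × N (aromatic): no H
  1 × N (charge +1): no H
  1 × O: 1 H
  1 × O: no H
  1 × O (charge -1): no H
  Total hydrogens = 3.
Molecular formula: C4H3N3O3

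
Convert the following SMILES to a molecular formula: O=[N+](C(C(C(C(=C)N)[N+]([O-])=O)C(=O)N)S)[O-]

Heavy atoms from the SMILES: 6 C, 4 N, 5 O, 1 S.
Implicit hydrogens by atom environment:
  3 × C: 1 H each → 3
  3 × O: no H
  2 × C: no H
  2 × N: 2 H each → 4
  2 × N (charge +1): no H
  2 × O (charge -1): no H
  1 × C: 2 H
  1 × S: 1 H
  Total hydrogens = 10.
Molecular formula: C6H10N4O5S

C6H10N4O5S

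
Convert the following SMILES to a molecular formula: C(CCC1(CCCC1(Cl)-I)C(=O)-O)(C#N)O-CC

Heavy atoms from the SMILES: 12 C, 1 Cl, 1 I, 1 N, 3 O.
Implicit hydrogens by atom environment:
  6 × C: 2 H each → 12
  4 × C: no H
  2 × O: no H
  1 × C: 3 H
  1 × C: 1 H
  1 × Cl: no H
  1 × I: no H
  1 × N: no H
  1 × O: 1 H
  Total hydrogens = 17.
Molecular formula: C12H17ClINO3

C12H17ClINO3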